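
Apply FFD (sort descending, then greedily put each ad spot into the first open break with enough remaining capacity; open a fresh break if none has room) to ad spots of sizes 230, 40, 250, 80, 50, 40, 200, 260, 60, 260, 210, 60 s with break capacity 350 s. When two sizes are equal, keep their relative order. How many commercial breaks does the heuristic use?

Sorted descending: 260, 260, 250, 230, 210, 200, 80, 60, 60, 50, 40, 40.
  260 → break 1 (new)  [load 260/350]
  260 → break 2 (new)  [load 260/350]
  250 → break 3 (new)  [load 250/350]
  230 → break 4 (new)  [load 230/350]
  210 → break 5 (new)  [load 210/350]
  200 → break 6 (new)  [load 200/350]
  80 → break 1  [load 340/350]
  60 → break 2  [load 320/350]
  60 → break 3  [load 310/350]
  50 → break 4  [load 280/350]
  40 → break 3  [load 350/350]
  40 → break 4  [load 320/350]
6 commercial breaks opened.

6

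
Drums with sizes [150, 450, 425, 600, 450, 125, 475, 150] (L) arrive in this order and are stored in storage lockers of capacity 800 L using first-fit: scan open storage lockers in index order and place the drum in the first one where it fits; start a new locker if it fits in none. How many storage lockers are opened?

  150 → locker 1 (new)  [load 150/800]
  450 → locker 1  [load 600/800]
  425 → locker 2 (new)  [load 425/800]
  600 → locker 3 (new)  [load 600/800]
  450 → locker 4 (new)  [load 450/800]
  125 → locker 1  [load 725/800]
  475 → locker 5 (new)  [load 475/800]
  150 → locker 2  [load 575/800]
5 storage lockers opened.

5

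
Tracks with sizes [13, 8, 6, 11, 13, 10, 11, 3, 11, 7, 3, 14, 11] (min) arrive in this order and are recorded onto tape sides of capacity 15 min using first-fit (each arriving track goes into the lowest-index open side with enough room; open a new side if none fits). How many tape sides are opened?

  13 → side 1 (new)  [load 13/15]
  8 → side 2 (new)  [load 8/15]
  6 → side 2  [load 14/15]
  11 → side 3 (new)  [load 11/15]
  13 → side 4 (new)  [load 13/15]
  10 → side 5 (new)  [load 10/15]
  11 → side 6 (new)  [load 11/15]
  3 → side 3  [load 14/15]
  11 → side 7 (new)  [load 11/15]
  7 → side 8 (new)  [load 7/15]
  3 → side 5  [load 13/15]
  14 → side 9 (new)  [load 14/15]
  11 → side 10 (new)  [load 11/15]
10 tape sides opened.

10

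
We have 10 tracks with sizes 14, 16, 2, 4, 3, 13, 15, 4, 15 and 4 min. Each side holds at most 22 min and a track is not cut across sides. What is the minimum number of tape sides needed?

Total = 16 + 15 + 15 + 14 + 13 + 4 + 4 + 4 + 3 + 2 = 90 min.
Lower bound: ⌈90/22⌉ = 5 tape sides.
A packing using 5 tape sides:
  side 1: 16 + 4 + 2 = 22
  side 2: 15 + 4 + 3 = 22
  side 3: 15 + 4 = 19
  side 4: 14 = 14
  side 5: 13 = 13
This matches the lower bound, so 5 is optimal.

5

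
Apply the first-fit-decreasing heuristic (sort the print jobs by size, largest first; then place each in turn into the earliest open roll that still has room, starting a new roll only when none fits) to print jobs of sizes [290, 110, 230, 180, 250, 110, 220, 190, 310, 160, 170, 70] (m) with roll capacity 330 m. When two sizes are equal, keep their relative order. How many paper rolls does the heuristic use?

Sorted descending: 310, 290, 250, 230, 220, 190, 180, 170, 160, 110, 110, 70.
  310 → roll 1 (new)  [load 310/330]
  290 → roll 2 (new)  [load 290/330]
  250 → roll 3 (new)  [load 250/330]
  230 → roll 4 (new)  [load 230/330]
  220 → roll 5 (new)  [load 220/330]
  190 → roll 6 (new)  [load 190/330]
  180 → roll 7 (new)  [load 180/330]
  170 → roll 8 (new)  [load 170/330]
  160 → roll 8  [load 330/330]
  110 → roll 5  [load 330/330]
  110 → roll 6  [load 300/330]
  70 → roll 3  [load 320/330]
8 paper rolls opened.

8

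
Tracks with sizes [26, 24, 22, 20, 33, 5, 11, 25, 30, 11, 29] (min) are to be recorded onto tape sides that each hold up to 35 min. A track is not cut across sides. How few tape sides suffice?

8

Total = 33 + 30 + 29 + 26 + 25 + 24 + 22 + 20 + 11 + 11 + 5 = 236 min.
Lower bound: ⌈236/35⌉ = 7 tape sides.
Also, 8 tracks each exceed 35/2 min, and no two of those can share a side, so at least 8 tape sides are needed.
A packing using 8 tape sides:
  side 1: 33 = 33
  side 2: 30 + 5 = 35
  side 3: 29 = 29
  side 4: 26 = 26
  side 5: 25 = 25
  side 6: 24 + 11 = 35
  side 7: 22 + 11 = 33
  side 8: 20 = 20
This matches the lower bound, so 8 is optimal.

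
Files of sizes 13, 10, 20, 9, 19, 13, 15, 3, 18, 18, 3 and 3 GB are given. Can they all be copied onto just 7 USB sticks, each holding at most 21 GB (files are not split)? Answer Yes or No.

Total = 144 GB; ⌈144/21⌉ = 7.
The bound of 7 does not rule out 7, but exhaustive search shows no assignment into 7 USB sticks of capacity 21 GB exists — the minimum is 8.

No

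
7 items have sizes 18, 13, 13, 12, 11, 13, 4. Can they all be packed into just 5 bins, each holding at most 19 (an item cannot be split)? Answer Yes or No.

Total = 84; ⌈84/19⌉ = 5.
6 items each exceed half the capacity and cannot share a bin, forcing at least 6 bins.
At least 6 bins are required, but only 5 are allowed.

No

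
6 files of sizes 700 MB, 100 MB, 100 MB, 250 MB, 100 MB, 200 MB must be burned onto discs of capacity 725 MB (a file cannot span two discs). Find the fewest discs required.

Total = 700 + 250 + 200 + 100 + 100 + 100 = 1450 MB.
Lower bound: ⌈1450/725⌉ = 2 discs.
A packing using 3 discs:
  disc 1: 700 = 700
  disc 2: 250 + 200 + 100 + 100 = 650
  disc 3: 100 = 100
No arrangement into 2 discs stays within capacity, so 3 is optimal.

3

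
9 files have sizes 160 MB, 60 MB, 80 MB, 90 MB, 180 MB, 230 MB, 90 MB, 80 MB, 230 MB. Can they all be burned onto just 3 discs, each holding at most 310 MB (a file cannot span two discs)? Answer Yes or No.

No

Total = 1200 MB; ⌈1200/310⌉ = 4.
At least 4 discs are required, but only 3 are allowed.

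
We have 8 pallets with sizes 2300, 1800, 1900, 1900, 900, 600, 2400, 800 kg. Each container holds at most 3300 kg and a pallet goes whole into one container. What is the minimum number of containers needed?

Total = 2400 + 2300 + 1900 + 1900 + 1800 + 900 + 800 + 600 = 12600 kg.
Lower bound: ⌈12600/3300⌉ = 4 containers.
Also, 5 pallets each exceed 1650 kg, and no two of those can share a container, so at least 5 containers are needed.
A packing using 5 containers:
  container 1: 2400 + 900 = 3300
  container 2: 2300 + 800 = 3100
  container 3: 1900 + 600 = 2500
  container 4: 1900 = 1900
  container 5: 1800 = 1800
This matches the lower bound, so 5 is optimal.

5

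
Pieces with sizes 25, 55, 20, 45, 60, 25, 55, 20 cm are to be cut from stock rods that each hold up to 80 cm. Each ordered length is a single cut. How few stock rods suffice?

Total = 60 + 55 + 55 + 45 + 25 + 25 + 20 + 20 = 305 cm.
Lower bound: ⌈305/80⌉ = 4 stock rods.
A packing using 4 stock rods:
  stock rod 1: 60 + 20 = 80
  stock rod 2: 55 + 25 = 80
  stock rod 3: 55 + 25 = 80
  stock rod 4: 45 + 20 = 65
This matches the lower bound, so 4 is optimal.

4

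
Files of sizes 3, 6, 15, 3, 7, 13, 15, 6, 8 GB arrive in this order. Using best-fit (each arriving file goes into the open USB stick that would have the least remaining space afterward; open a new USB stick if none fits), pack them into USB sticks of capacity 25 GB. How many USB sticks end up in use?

4

  3 → USB stick 1 (new)  [load 3/25]
  6 → USB stick 1  [load 9/25]
  15 → USB stick 1  [load 24/25]
  3 → USB stick 2 (new)  [load 3/25]
  7 → USB stick 2  [load 10/25]
  13 → USB stick 2  [load 23/25]
  15 → USB stick 3 (new)  [load 15/25]
  6 → USB stick 3  [load 21/25]
  8 → USB stick 4 (new)  [load 8/25]
4 USB sticks opened.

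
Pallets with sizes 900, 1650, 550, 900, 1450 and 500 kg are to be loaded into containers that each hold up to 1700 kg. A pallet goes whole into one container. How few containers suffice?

Total = 1650 + 1450 + 900 + 900 + 550 + 500 = 5950 kg.
Lower bound: ⌈5950/1700⌉ = 4 containers.
A packing using 4 containers:
  container 1: 1650 = 1650
  container 2: 1450 = 1450
  container 3: 900 + 550 = 1450
  container 4: 900 + 500 = 1400
This matches the lower bound, so 4 is optimal.

4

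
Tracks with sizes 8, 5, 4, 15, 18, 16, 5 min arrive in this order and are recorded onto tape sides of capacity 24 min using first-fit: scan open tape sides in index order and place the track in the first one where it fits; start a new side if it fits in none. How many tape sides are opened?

4

  8 → side 1 (new)  [load 8/24]
  5 → side 1  [load 13/24]
  4 → side 1  [load 17/24]
  15 → side 2 (new)  [load 15/24]
  18 → side 3 (new)  [load 18/24]
  16 → side 4 (new)  [load 16/24]
  5 → side 1  [load 22/24]
4 tape sides opened.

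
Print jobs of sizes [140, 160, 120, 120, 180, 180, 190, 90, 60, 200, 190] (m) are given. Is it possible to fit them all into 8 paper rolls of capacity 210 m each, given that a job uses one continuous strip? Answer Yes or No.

Total = 1630 m; ⌈1630/210⌉ = 8.
9 print jobs each exceed half the capacity and cannot share a roll, forcing at least 9 paper rolls.
At least 9 paper rolls are required, but only 8 are allowed.

No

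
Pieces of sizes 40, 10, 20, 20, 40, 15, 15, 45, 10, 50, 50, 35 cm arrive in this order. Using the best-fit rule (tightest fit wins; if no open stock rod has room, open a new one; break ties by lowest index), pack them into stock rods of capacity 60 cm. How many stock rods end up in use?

  40 → stock rod 1 (new)  [load 40/60]
  10 → stock rod 1  [load 50/60]
  20 → stock rod 2 (new)  [load 20/60]
  20 → stock rod 2  [load 40/60]
  40 → stock rod 3 (new)  [load 40/60]
  15 → stock rod 2  [load 55/60]
  15 → stock rod 3  [load 55/60]
  45 → stock rod 4 (new)  [load 45/60]
  10 → stock rod 1  [load 60/60]
  50 → stock rod 5 (new)  [load 50/60]
  50 → stock rod 6 (new)  [load 50/60]
  35 → stock rod 7 (new)  [load 35/60]
7 stock rods opened.

7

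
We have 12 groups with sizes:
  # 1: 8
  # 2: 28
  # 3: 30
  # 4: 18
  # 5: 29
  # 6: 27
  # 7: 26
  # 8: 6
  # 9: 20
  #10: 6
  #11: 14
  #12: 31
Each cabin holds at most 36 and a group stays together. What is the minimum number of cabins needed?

8

Total = 31 + 30 + 29 + 28 + 27 + 26 + 20 + 18 + 14 + 8 + 6 + 6 = 243.
Lower bound: ⌈243/36⌉ = 7 cabins.
A packing using 8 cabins:
  cabin 1: 31 = 31
  cabin 2: 30 + 6 = 36
  cabin 3: 29 + 6 = 35
  cabin 4: 28 + 8 = 36
  cabin 5: 27 = 27
  cabin 6: 26 = 26
  cabin 7: 20 + 14 = 34
  cabin 8: 18 = 18
No arrangement into 7 cabins stays within capacity, so 8 is optimal.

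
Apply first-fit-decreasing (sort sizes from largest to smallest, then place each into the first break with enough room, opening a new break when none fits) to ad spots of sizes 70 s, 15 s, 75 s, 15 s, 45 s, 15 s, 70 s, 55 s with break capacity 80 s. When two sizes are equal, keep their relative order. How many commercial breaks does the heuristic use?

Sorted descending: 75, 70, 70, 55, 45, 15, 15, 15.
  75 → break 1 (new)  [load 75/80]
  70 → break 2 (new)  [load 70/80]
  70 → break 3 (new)  [load 70/80]
  55 → break 4 (new)  [load 55/80]
  45 → break 5 (new)  [load 45/80]
  15 → break 4  [load 70/80]
  15 → break 5  [load 60/80]
  15 → break 5  [load 75/80]
5 commercial breaks opened.

5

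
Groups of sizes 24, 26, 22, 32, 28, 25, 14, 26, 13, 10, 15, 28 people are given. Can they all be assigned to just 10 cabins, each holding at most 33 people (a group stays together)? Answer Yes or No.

A valid assignment using 10 cabins:
  cabin 1: 32 = 32
  cabin 2: 28 = 28
  cabin 3: 28 = 28
  cabin 4: 26 = 26
  cabin 5: 26 = 26
  cabin 6: 25 = 25
  cabin 7: 24 = 24
  cabin 8: 22 + 10 = 32
  cabin 9: 15 + 14 = 29
  cabin 10: 13 = 13
Every load is within 33 people, so 10 cabins suffice.

Yes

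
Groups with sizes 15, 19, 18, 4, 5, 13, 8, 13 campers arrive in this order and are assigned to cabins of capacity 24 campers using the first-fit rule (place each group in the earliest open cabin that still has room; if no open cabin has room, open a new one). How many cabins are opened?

  15 → cabin 1 (new)  [load 15/24]
  19 → cabin 2 (new)  [load 19/24]
  18 → cabin 3 (new)  [load 18/24]
  4 → cabin 1  [load 19/24]
  5 → cabin 1  [load 24/24]
  13 → cabin 4 (new)  [load 13/24]
  8 → cabin 4  [load 21/24]
  13 → cabin 5 (new)  [load 13/24]
5 cabins opened.

5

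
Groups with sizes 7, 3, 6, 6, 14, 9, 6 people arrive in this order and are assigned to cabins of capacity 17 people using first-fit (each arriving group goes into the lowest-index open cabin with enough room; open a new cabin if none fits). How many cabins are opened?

4

  7 → cabin 1 (new)  [load 7/17]
  3 → cabin 1  [load 10/17]
  6 → cabin 1  [load 16/17]
  6 → cabin 2 (new)  [load 6/17]
  14 → cabin 3 (new)  [load 14/17]
  9 → cabin 2  [load 15/17]
  6 → cabin 4 (new)  [load 6/17]
4 cabins opened.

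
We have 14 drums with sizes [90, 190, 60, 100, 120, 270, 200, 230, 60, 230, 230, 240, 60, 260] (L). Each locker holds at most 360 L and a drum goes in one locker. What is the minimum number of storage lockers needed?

8

Total = 270 + 260 + 240 + 230 + 230 + 230 + 200 + 190 + 120 + 100 + 90 + 60 + 60 + 60 = 2340 L.
Lower bound: ⌈2340/360⌉ = 7 storage lockers.
Also, 8 drums each exceed 180 L, and no two of those can share a locker, so at least 8 storage lockers are needed.
A packing using 8 storage lockers:
  locker 1: 270 + 90 = 360
  locker 2: 260 + 100 = 360
  locker 3: 240 + 120 = 360
  locker 4: 230 + 60 + 60 = 350
  locker 5: 230 + 60 = 290
  locker 6: 230 = 230
  locker 7: 200 = 200
  locker 8: 190 = 190
This matches the lower bound, so 8 is optimal.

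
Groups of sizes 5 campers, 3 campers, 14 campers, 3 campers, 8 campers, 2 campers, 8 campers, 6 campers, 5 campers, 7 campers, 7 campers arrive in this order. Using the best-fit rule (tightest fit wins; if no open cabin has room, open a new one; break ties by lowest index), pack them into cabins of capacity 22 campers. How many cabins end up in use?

  5 → cabin 1 (new)  [load 5/22]
  3 → cabin 1  [load 8/22]
  14 → cabin 1  [load 22/22]
  3 → cabin 2 (new)  [load 3/22]
  8 → cabin 2  [load 11/22]
  2 → cabin 2  [load 13/22]
  8 → cabin 2  [load 21/22]
  6 → cabin 3 (new)  [load 6/22]
  5 → cabin 3  [load 11/22]
  7 → cabin 3  [load 18/22]
  7 → cabin 4 (new)  [load 7/22]
4 cabins opened.

4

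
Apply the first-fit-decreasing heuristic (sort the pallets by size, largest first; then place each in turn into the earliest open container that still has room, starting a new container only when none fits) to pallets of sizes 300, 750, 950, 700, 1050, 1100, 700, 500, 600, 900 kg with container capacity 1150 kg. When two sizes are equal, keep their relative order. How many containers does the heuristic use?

8

Sorted descending: 1100, 1050, 950, 900, 750, 700, 700, 600, 500, 300.
  1100 → container 1 (new)  [load 1100/1150]
  1050 → container 2 (new)  [load 1050/1150]
  950 → container 3 (new)  [load 950/1150]
  900 → container 4 (new)  [load 900/1150]
  750 → container 5 (new)  [load 750/1150]
  700 → container 6 (new)  [load 700/1150]
  700 → container 7 (new)  [load 700/1150]
  600 → container 8 (new)  [load 600/1150]
  500 → container 8  [load 1100/1150]
  300 → container 5  [load 1050/1150]
8 containers opened.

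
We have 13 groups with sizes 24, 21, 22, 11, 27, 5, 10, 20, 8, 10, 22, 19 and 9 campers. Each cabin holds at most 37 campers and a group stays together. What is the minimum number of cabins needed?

Total = 27 + 24 + 22 + 22 + 21 + 20 + 19 + 11 + 10 + 10 + 9 + 8 + 5 = 208 campers.
Lower bound: ⌈208/37⌉ = 6 cabins.
Also, 7 groups each exceed 37/2 campers, and no two of those can share a cabin, so at least 7 cabins are needed.
A packing using 7 cabins:
  cabin 1: 27 + 10 = 37
  cabin 2: 24 + 11 = 35
  cabin 3: 22 + 10 + 5 = 37
  cabin 4: 22 + 9 = 31
  cabin 5: 21 + 8 = 29
  cabin 6: 20 = 20
  cabin 7: 19 = 19
This matches the lower bound, so 7 is optimal.

7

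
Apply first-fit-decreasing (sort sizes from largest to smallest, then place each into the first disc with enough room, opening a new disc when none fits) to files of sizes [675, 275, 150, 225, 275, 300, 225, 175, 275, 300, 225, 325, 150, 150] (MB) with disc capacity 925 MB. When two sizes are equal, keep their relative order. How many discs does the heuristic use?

Sorted descending: 675, 325, 300, 300, 275, 275, 275, 225, 225, 225, 175, 150, 150, 150.
  675 → disc 1 (new)  [load 675/925]
  325 → disc 2 (new)  [load 325/925]
  300 → disc 2  [load 625/925]
  300 → disc 2  [load 925/925]
  275 → disc 3 (new)  [load 275/925]
  275 → disc 3  [load 550/925]
  275 → disc 3  [load 825/925]
  225 → disc 1  [load 900/925]
  225 → disc 4 (new)  [load 225/925]
  225 → disc 4  [load 450/925]
  175 → disc 4  [load 625/925]
  150 → disc 4  [load 775/925]
  150 → disc 4  [load 925/925]
  150 → disc 5 (new)  [load 150/925]
5 discs opened.

5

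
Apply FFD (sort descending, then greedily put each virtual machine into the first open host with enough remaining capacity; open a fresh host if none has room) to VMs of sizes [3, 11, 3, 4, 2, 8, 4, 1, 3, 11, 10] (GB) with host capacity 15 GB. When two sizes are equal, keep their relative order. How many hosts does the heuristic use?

4

Sorted descending: 11, 11, 10, 8, 4, 4, 3, 3, 3, 2, 1.
  11 → host 1 (new)  [load 11/15]
  11 → host 2 (new)  [load 11/15]
  10 → host 3 (new)  [load 10/15]
  8 → host 4 (new)  [load 8/15]
  4 → host 1  [load 15/15]
  4 → host 2  [load 15/15]
  3 → host 3  [load 13/15]
  3 → host 4  [load 11/15]
  3 → host 4  [load 14/15]
  2 → host 3  [load 15/15]
  1 → host 4  [load 15/15]
4 hosts opened.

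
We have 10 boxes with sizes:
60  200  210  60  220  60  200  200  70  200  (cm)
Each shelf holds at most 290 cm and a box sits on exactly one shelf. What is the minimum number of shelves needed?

6

Total = 220 + 210 + 200 + 200 + 200 + 200 + 70 + 60 + 60 + 60 = 1480 cm.
Lower bound: ⌈1480/290⌉ = 6 shelves.
A packing using 6 shelves:
  shelf 1: 220 + 70 = 290
  shelf 2: 210 + 60 = 270
  shelf 3: 200 + 60 = 260
  shelf 4: 200 + 60 = 260
  shelf 5: 200 = 200
  shelf 6: 200 = 200
This matches the lower bound, so 6 is optimal.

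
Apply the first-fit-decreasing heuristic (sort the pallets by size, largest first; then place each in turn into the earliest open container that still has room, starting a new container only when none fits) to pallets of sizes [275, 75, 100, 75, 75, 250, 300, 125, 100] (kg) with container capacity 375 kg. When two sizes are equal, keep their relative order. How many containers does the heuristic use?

Sorted descending: 300, 275, 250, 125, 100, 100, 75, 75, 75.
  300 → container 1 (new)  [load 300/375]
  275 → container 2 (new)  [load 275/375]
  250 → container 3 (new)  [load 250/375]
  125 → container 3  [load 375/375]
  100 → container 2  [load 375/375]
  100 → container 4 (new)  [load 100/375]
  75 → container 1  [load 375/375]
  75 → container 4  [load 175/375]
  75 → container 4  [load 250/375]
4 containers opened.

4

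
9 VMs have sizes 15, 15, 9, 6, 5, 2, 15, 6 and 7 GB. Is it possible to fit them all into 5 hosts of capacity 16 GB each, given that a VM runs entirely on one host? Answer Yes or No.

Total = 80 GB; ⌈80/16⌉ = 5.
The bound of 5 does not rule out 5, but exhaustive search shows no assignment into 5 hosts of capacity 16 GB exists — the minimum is 6.

No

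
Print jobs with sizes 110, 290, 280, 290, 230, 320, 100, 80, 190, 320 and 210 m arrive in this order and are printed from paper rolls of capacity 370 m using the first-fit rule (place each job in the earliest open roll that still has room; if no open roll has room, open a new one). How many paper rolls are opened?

8

  110 → roll 1 (new)  [load 110/370]
  290 → roll 2 (new)  [load 290/370]
  280 → roll 3 (new)  [load 280/370]
  290 → roll 4 (new)  [load 290/370]
  230 → roll 1  [load 340/370]
  320 → roll 5 (new)  [load 320/370]
  100 → roll 6 (new)  [load 100/370]
  80 → roll 2  [load 370/370]
  190 → roll 6  [load 290/370]
  320 → roll 7 (new)  [load 320/370]
  210 → roll 8 (new)  [load 210/370]
8 paper rolls opened.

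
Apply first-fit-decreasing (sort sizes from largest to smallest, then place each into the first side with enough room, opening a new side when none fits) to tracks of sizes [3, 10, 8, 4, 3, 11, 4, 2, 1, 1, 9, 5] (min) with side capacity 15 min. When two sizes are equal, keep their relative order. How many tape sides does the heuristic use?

5

Sorted descending: 11, 10, 9, 8, 5, 4, 4, 3, 3, 2, 1, 1.
  11 → side 1 (new)  [load 11/15]
  10 → side 2 (new)  [load 10/15]
  9 → side 3 (new)  [load 9/15]
  8 → side 4 (new)  [load 8/15]
  5 → side 2  [load 15/15]
  4 → side 1  [load 15/15]
  4 → side 3  [load 13/15]
  3 → side 4  [load 11/15]
  3 → side 4  [load 14/15]
  2 → side 3  [load 15/15]
  1 → side 4  [load 15/15]
  1 → side 5 (new)  [load 1/15]
5 tape sides opened.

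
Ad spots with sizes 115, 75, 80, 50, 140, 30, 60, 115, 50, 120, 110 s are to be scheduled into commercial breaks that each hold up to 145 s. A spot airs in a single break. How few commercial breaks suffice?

Total = 140 + 120 + 115 + 115 + 110 + 80 + 75 + 60 + 50 + 50 + 30 = 945 s.
Lower bound: ⌈945/145⌉ = 7 commercial breaks.
A packing using 8 commercial breaks:
  break 1: 140 = 140
  break 2: 120 = 120
  break 3: 115 + 30 = 145
  break 4: 115 = 115
  break 5: 110 = 110
  break 6: 80 + 60 = 140
  break 7: 75 + 50 = 125
  break 8: 50 = 50
No arrangement into 7 commercial breaks stays within capacity, so 8 is optimal.

8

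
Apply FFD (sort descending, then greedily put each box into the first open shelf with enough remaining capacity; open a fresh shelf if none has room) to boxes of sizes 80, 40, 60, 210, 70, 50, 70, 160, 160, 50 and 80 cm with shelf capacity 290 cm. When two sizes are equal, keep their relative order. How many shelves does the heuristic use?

4

Sorted descending: 210, 160, 160, 80, 80, 70, 70, 60, 50, 50, 40.
  210 → shelf 1 (new)  [load 210/290]
  160 → shelf 2 (new)  [load 160/290]
  160 → shelf 3 (new)  [load 160/290]
  80 → shelf 1  [load 290/290]
  80 → shelf 2  [load 240/290]
  70 → shelf 3  [load 230/290]
  70 → shelf 4 (new)  [load 70/290]
  60 → shelf 3  [load 290/290]
  50 → shelf 2  [load 290/290]
  50 → shelf 4  [load 120/290]
  40 → shelf 4  [load 160/290]
4 shelves opened.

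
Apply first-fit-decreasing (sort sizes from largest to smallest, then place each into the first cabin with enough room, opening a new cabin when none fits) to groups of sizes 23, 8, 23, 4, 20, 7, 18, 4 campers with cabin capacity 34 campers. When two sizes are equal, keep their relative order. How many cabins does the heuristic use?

Sorted descending: 23, 23, 20, 18, 8, 7, 4, 4.
  23 → cabin 1 (new)  [load 23/34]
  23 → cabin 2 (new)  [load 23/34]
  20 → cabin 3 (new)  [load 20/34]
  18 → cabin 4 (new)  [load 18/34]
  8 → cabin 1  [load 31/34]
  7 → cabin 2  [load 30/34]
  4 → cabin 2  [load 34/34]
  4 → cabin 3  [load 24/34]
4 cabins opened.

4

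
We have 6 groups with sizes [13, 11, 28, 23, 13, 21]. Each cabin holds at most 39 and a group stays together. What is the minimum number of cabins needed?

Total = 28 + 23 + 21 + 13 + 13 + 11 = 109.
Lower bound: ⌈109/39⌉ = 3 cabins.
A packing using 3 cabins:
  cabin 1: 28 + 11 = 39
  cabin 2: 23 + 13 = 36
  cabin 3: 21 + 13 = 34
This matches the lower bound, so 3 is optimal.

3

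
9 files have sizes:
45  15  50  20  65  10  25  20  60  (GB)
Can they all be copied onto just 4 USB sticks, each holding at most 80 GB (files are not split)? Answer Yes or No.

Yes

A valid assignment using 4 USB sticks:
  USB stick 1: 65 + 15 = 80
  USB stick 2: 60 + 20 = 80
  USB stick 3: 50 + 25 = 75
  USB stick 4: 45 + 20 + 10 = 75
Every load is within 80 GB, so 4 USB sticks suffice.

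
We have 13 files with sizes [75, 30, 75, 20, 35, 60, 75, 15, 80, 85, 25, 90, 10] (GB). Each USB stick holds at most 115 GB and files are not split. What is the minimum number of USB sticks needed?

7

Total = 90 + 85 + 80 + 75 + 75 + 75 + 60 + 35 + 30 + 25 + 20 + 15 + 10 = 675 GB.
Lower bound: ⌈675/115⌉ = 6 USB sticks.
Also, 7 files each exceed 115/2 GB, and no two of those can share a USB stick, so at least 7 USB sticks are needed.
A packing using 7 USB sticks:
  USB stick 1: 90 + 25 = 115
  USB stick 2: 85 + 30 = 115
  USB stick 3: 80 + 35 = 115
  USB stick 4: 75 + 20 + 15 = 110
  USB stick 5: 75 + 10 = 85
  USB stick 6: 75 = 75
  USB stick 7: 60 = 60
This matches the lower bound, so 7 is optimal.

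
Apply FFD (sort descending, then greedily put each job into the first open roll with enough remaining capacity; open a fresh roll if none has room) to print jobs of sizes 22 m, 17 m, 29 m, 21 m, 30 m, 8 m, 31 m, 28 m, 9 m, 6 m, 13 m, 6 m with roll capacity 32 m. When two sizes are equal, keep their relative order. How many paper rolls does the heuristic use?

Sorted descending: 31, 30, 29, 28, 22, 21, 17, 13, 9, 8, 6, 6.
  31 → roll 1 (new)  [load 31/32]
  30 → roll 2 (new)  [load 30/32]
  29 → roll 3 (new)  [load 29/32]
  28 → roll 4 (new)  [load 28/32]
  22 → roll 5 (new)  [load 22/32]
  21 → roll 6 (new)  [load 21/32]
  17 → roll 7 (new)  [load 17/32]
  13 → roll 7  [load 30/32]
  9 → roll 5  [load 31/32]
  8 → roll 6  [load 29/32]
  6 → roll 8 (new)  [load 6/32]
  6 → roll 8  [load 12/32]
8 paper rolls opened.

8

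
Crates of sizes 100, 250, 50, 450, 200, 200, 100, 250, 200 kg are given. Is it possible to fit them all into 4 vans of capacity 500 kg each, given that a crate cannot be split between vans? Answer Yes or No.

Yes

A valid assignment using 4 vans:
  van 1: 450 + 50 = 500
  van 2: 250 + 250 = 500
  van 3: 200 + 200 + 100 = 500
  van 4: 200 + 100 = 300
Every load is within 500 kg, so 4 vans suffice.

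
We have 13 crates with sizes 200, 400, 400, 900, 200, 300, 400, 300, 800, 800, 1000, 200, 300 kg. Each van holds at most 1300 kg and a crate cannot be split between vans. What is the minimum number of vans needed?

5

Total = 1000 + 900 + 800 + 800 + 400 + 400 + 400 + 300 + 300 + 300 + 200 + 200 + 200 = 6200 kg.
Lower bound: ⌈6200/1300⌉ = 5 vans.
A packing using 5 vans:
  van 1: 1000 + 300 = 1300
  van 2: 900 + 400 = 1300
  van 3: 800 + 400 = 1200
  van 4: 800 + 400 = 1200
  van 5: 300 + 300 + 200 + 200 + 200 = 1200
This matches the lower bound, so 5 is optimal.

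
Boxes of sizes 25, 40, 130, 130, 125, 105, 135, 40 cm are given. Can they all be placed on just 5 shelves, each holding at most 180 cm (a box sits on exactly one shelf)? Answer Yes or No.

Yes

A valid assignment using 5 shelves:
  shelf 1: 135 + 40 = 175
  shelf 2: 130 + 40 = 170
  shelf 3: 130 + 25 = 155
  shelf 4: 125 = 125
  shelf 5: 105 = 105
Every load is within 180 cm, so 5 shelves suffice.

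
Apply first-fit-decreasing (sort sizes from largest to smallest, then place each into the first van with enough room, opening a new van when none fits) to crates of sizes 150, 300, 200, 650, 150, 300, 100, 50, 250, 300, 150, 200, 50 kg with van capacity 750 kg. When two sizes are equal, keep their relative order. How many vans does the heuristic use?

4

Sorted descending: 650, 300, 300, 300, 250, 200, 200, 150, 150, 150, 100, 50, 50.
  650 → van 1 (new)  [load 650/750]
  300 → van 2 (new)  [load 300/750]
  300 → van 2  [load 600/750]
  300 → van 3 (new)  [load 300/750]
  250 → van 3  [load 550/750]
  200 → van 3  [load 750/750]
  200 → van 4 (new)  [load 200/750]
  150 → van 2  [load 750/750]
  150 → van 4  [load 350/750]
  150 → van 4  [load 500/750]
  100 → van 1  [load 750/750]
  50 → van 4  [load 550/750]
  50 → van 4  [load 600/750]
4 vans opened.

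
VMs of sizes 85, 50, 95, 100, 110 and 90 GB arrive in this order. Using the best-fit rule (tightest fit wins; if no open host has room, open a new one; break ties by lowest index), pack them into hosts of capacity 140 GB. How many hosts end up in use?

5

  85 → host 1 (new)  [load 85/140]
  50 → host 1  [load 135/140]
  95 → host 2 (new)  [load 95/140]
  100 → host 3 (new)  [load 100/140]
  110 → host 4 (new)  [load 110/140]
  90 → host 5 (new)  [load 90/140]
5 hosts opened.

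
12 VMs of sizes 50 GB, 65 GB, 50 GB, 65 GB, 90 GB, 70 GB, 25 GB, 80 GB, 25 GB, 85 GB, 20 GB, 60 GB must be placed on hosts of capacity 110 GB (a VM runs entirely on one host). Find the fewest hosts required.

8

Total = 90 + 85 + 80 + 70 + 65 + 65 + 60 + 50 + 50 + 25 + 25 + 20 = 685 GB.
Lower bound: ⌈685/110⌉ = 7 hosts.
A packing using 8 hosts:
  host 1: 90 + 20 = 110
  host 2: 85 + 25 = 110
  host 3: 80 + 25 = 105
  host 4: 70 = 70
  host 5: 65 = 65
  host 6: 65 = 65
  host 7: 60 + 50 = 110
  host 8: 50 = 50
No arrangement into 7 hosts stays within capacity, so 8 is optimal.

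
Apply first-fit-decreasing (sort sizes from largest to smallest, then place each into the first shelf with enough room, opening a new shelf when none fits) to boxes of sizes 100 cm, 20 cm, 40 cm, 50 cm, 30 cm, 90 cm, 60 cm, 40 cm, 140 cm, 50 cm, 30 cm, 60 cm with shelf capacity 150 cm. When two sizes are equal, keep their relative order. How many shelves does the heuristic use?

5

Sorted descending: 140, 100, 90, 60, 60, 50, 50, 40, 40, 30, 30, 20.
  140 → shelf 1 (new)  [load 140/150]
  100 → shelf 2 (new)  [load 100/150]
  90 → shelf 3 (new)  [load 90/150]
  60 → shelf 3  [load 150/150]
  60 → shelf 4 (new)  [load 60/150]
  50 → shelf 2  [load 150/150]
  50 → shelf 4  [load 110/150]
  40 → shelf 4  [load 150/150]
  40 → shelf 5 (new)  [load 40/150]
  30 → shelf 5  [load 70/150]
  30 → shelf 5  [load 100/150]
  20 → shelf 5  [load 120/150]
5 shelves opened.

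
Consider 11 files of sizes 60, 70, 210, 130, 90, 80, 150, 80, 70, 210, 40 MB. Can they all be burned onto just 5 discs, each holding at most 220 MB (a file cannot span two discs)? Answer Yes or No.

No

Total = 1190 MB; ⌈1190/220⌉ = 6.
At least 6 discs are required, but only 5 are allowed.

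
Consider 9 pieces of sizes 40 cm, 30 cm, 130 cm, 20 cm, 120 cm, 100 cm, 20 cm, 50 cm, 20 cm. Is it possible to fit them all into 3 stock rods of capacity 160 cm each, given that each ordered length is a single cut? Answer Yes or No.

No

Total = 530 cm; ⌈530/160⌉ = 4.
At least 4 stock rods are required, but only 3 are allowed.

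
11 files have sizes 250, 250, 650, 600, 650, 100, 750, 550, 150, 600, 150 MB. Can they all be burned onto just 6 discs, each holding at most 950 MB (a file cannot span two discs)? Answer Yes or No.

Yes

A valid assignment using 6 discs:
  disc 1: 750 + 150 = 900
  disc 2: 650 + 250 = 900
  disc 3: 650 + 250 = 900
  disc 4: 600 + 150 + 100 = 850
  disc 5: 600 = 600
  disc 6: 550 = 550
Every load is within 950 MB, so 6 discs suffice.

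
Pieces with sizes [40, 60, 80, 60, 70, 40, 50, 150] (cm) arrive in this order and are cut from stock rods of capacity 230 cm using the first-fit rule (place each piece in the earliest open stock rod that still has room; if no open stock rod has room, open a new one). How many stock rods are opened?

  40 → stock rod 1 (new)  [load 40/230]
  60 → stock rod 1  [load 100/230]
  80 → stock rod 1  [load 180/230]
  60 → stock rod 2 (new)  [load 60/230]
  70 → stock rod 2  [load 130/230]
  40 → stock rod 1  [load 220/230]
  50 → stock rod 2  [load 180/230]
  150 → stock rod 3 (new)  [load 150/230]
3 stock rods opened.

3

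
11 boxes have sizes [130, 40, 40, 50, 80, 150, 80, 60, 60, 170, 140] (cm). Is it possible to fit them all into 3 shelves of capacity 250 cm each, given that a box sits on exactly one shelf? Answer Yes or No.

No

Total = 1000 cm; ⌈1000/250⌉ = 4.
At least 4 shelves are required, but only 3 are allowed.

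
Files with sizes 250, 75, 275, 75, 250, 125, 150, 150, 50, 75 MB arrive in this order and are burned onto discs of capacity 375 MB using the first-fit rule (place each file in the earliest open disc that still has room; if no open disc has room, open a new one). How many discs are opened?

4

  250 → disc 1 (new)  [load 250/375]
  75 → disc 1  [load 325/375]
  275 → disc 2 (new)  [load 275/375]
  75 → disc 2  [load 350/375]
  250 → disc 3 (new)  [load 250/375]
  125 → disc 3  [load 375/375]
  150 → disc 4 (new)  [load 150/375]
  150 → disc 4  [load 300/375]
  50 → disc 1  [load 375/375]
  75 → disc 4  [load 375/375]
4 discs opened.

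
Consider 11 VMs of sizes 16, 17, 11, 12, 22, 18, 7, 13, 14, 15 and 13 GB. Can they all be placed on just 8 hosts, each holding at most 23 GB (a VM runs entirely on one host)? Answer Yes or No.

No

Total = 158 GB; ⌈158/23⌉ = 7.
9 VMs each exceed half the capacity and cannot share a host, forcing at least 9 hosts.
At least 9 hosts are required, but only 8 are allowed.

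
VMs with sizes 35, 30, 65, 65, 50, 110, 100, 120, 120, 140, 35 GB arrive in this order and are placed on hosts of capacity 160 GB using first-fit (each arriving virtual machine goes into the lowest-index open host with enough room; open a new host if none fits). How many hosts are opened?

7

  35 → host 1 (new)  [load 35/160]
  30 → host 1  [load 65/160]
  65 → host 1  [load 130/160]
  65 → host 2 (new)  [load 65/160]
  50 → host 2  [load 115/160]
  110 → host 3 (new)  [load 110/160]
  100 → host 4 (new)  [load 100/160]
  120 → host 5 (new)  [load 120/160]
  120 → host 6 (new)  [load 120/160]
  140 → host 7 (new)  [load 140/160]
  35 → host 2  [load 150/160]
7 hosts opened.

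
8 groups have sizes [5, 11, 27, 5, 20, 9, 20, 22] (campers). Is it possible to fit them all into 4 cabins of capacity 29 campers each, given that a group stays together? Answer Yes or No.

No

Total = 119 campers; ⌈119/29⌉ = 5.
At least 5 cabins are required, but only 4 are allowed.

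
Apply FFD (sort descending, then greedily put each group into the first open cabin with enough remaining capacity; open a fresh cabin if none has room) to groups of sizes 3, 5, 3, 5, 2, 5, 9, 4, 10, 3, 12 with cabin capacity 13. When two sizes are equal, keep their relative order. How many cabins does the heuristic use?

5

Sorted descending: 12, 10, 9, 5, 5, 5, 4, 3, 3, 3, 2.
  12 → cabin 1 (new)  [load 12/13]
  10 → cabin 2 (new)  [load 10/13]
  9 → cabin 3 (new)  [load 9/13]
  5 → cabin 4 (new)  [load 5/13]
  5 → cabin 4  [load 10/13]
  5 → cabin 5 (new)  [load 5/13]
  4 → cabin 3  [load 13/13]
  3 → cabin 2  [load 13/13]
  3 → cabin 4  [load 13/13]
  3 → cabin 5  [load 8/13]
  2 → cabin 5  [load 10/13]
5 cabins opened.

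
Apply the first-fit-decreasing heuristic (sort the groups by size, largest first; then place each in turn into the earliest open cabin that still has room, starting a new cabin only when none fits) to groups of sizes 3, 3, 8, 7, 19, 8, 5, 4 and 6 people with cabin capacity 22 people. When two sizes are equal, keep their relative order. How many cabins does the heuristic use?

Sorted descending: 19, 8, 8, 7, 6, 5, 4, 3, 3.
  19 → cabin 1 (new)  [load 19/22]
  8 → cabin 2 (new)  [load 8/22]
  8 → cabin 2  [load 16/22]
  7 → cabin 3 (new)  [load 7/22]
  6 → cabin 2  [load 22/22]
  5 → cabin 3  [load 12/22]
  4 → cabin 3  [load 16/22]
  3 → cabin 1  [load 22/22]
  3 → cabin 3  [load 19/22]
3 cabins opened.

3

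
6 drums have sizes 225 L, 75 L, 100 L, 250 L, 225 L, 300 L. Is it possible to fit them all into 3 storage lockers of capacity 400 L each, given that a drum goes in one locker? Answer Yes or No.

No

Total = 1175 L; ⌈1175/400⌉ = 3.
4 drums each exceed half the capacity and cannot share a locker, forcing at least 4 storage lockers.
At least 4 storage lockers are required, but only 3 are allowed.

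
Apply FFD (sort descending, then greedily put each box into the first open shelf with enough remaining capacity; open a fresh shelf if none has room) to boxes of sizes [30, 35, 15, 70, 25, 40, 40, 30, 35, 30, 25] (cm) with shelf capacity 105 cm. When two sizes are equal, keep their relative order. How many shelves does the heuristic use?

Sorted descending: 70, 40, 40, 35, 35, 30, 30, 30, 25, 25, 15.
  70 → shelf 1 (new)  [load 70/105]
  40 → shelf 2 (new)  [load 40/105]
  40 → shelf 2  [load 80/105]
  35 → shelf 1  [load 105/105]
  35 → shelf 3 (new)  [load 35/105]
  30 → shelf 3  [load 65/105]
  30 → shelf 3  [load 95/105]
  30 → shelf 4 (new)  [load 30/105]
  25 → shelf 2  [load 105/105]
  25 → shelf 4  [load 55/105]
  15 → shelf 4  [load 70/105]
4 shelves opened.

4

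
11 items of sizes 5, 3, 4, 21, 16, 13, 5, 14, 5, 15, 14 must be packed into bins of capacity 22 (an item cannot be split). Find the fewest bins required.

6

Total = 21 + 16 + 15 + 14 + 14 + 13 + 5 + 5 + 5 + 4 + 3 = 115.
Lower bound: ⌈115/22⌉ = 6 bins.
A packing using 6 bins:
  bin 1: 21 = 21
  bin 2: 16 + 5 = 21
  bin 3: 15 + 5 = 20
  bin 4: 14 + 5 + 3 = 22
  bin 5: 14 + 4 = 18
  bin 6: 13 = 13
This matches the lower bound, so 6 is optimal.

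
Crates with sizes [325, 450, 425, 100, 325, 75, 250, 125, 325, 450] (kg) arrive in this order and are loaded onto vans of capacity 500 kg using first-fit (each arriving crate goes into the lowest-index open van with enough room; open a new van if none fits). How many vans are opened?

7

  325 → van 1 (new)  [load 325/500]
  450 → van 2 (new)  [load 450/500]
  425 → van 3 (new)  [load 425/500]
  100 → van 1  [load 425/500]
  325 → van 4 (new)  [load 325/500]
  75 → van 1  [load 500/500]
  250 → van 5 (new)  [load 250/500]
  125 → van 4  [load 450/500]
  325 → van 6 (new)  [load 325/500]
  450 → van 7 (new)  [load 450/500]
7 vans opened.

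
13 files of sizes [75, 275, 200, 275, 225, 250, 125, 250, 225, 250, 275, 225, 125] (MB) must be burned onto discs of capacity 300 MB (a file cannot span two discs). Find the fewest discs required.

11

Total = 275 + 275 + 275 + 250 + 250 + 250 + 225 + 225 + 225 + 200 + 125 + 125 + 75 = 2775 MB.
Lower bound: ⌈2775/300⌉ = 10 discs.
A packing using 11 discs:
  disc 1: 275 = 275
  disc 2: 275 = 275
  disc 3: 275 = 275
  disc 4: 250 = 250
  disc 5: 250 = 250
  disc 6: 250 = 250
  disc 7: 225 + 75 = 300
  disc 8: 225 = 225
  disc 9: 225 = 225
  disc 10: 200 = 200
  disc 11: 125 + 125 = 250
No arrangement into 10 discs stays within capacity, so 11 is optimal.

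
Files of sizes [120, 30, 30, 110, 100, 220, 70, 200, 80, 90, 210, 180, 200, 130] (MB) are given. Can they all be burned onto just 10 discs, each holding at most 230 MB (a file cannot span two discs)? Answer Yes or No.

Yes

A valid assignment using 9 discs:
  disc 1: 220 = 220
  disc 2: 210 = 210
  disc 3: 200 + 30 = 230
  disc 4: 200 + 30 = 230
  disc 5: 180 = 180
  disc 6: 130 + 100 = 230
  disc 7: 120 + 110 = 230
  disc 8: 90 + 80 = 170
  disc 9: 70 = 70
That uses only 9 ≤ 10, so 10 discs are enough.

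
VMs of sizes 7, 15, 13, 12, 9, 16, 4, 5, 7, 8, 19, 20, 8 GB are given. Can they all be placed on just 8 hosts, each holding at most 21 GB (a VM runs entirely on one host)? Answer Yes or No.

Yes

A valid assignment using 8 hosts:
  host 1: 20 = 20
  host 2: 19 = 19
  host 3: 16 + 5 = 21
  host 4: 15 + 4 = 19
  host 5: 13 + 8 = 21
  host 6: 12 + 9 = 21
  host 7: 8 + 7 = 15
  host 8: 7 = 7
Every load is within 21 GB, so 8 hosts suffice.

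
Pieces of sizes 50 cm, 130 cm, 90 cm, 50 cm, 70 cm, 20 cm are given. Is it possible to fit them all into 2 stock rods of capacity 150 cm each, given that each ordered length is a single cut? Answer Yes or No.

Total = 410 cm; ⌈410/150⌉ = 3.
At least 3 stock rods are required, but only 2 are allowed.

No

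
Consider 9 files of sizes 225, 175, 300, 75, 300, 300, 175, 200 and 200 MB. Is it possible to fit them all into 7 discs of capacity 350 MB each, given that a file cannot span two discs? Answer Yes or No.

Yes

A valid assignment using 7 discs:
  disc 1: 300 = 300
  disc 2: 300 = 300
  disc 3: 300 = 300
  disc 4: 225 + 75 = 300
  disc 5: 200 = 200
  disc 6: 200 = 200
  disc 7: 175 + 175 = 350
Every load is within 350 MB, so 7 discs suffice.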